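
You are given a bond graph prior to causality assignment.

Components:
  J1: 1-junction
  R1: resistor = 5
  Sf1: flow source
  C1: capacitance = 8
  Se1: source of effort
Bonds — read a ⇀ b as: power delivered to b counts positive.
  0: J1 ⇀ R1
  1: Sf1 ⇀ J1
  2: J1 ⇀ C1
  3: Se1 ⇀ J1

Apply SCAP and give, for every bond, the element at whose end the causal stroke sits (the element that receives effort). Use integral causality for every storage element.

bond 0 |J1
bond 1 |Sf1
bond 2 |J1
bond 3 |J1

#1 stroke→Sf1  (Sf1 fixes flow; stroke at Sf1)
#3 stroke→J1  (Se1 (Se) sets effort on bond)
#0 stroke→J1  (1-jn J1 has f-setter on 1)
#2 stroke→J1  (1-jn J1 has f-setter on 1)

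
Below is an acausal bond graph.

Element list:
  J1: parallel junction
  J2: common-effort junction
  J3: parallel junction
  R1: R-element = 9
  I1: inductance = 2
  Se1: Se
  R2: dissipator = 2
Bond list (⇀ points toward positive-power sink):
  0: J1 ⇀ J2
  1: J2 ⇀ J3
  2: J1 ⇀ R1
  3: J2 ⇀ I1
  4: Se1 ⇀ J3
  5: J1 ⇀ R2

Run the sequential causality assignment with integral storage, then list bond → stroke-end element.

b0 stroke at J1
b1 stroke at J2
b2 stroke at R1
b3 stroke at I1
b4 stroke at J3
b5 stroke at R2

#4 |J3  (source Se1 imposes e)
#1 |J2  (0-jn J3 has e-setter on 4)
#0 |J1  (common-e at J2 fixed by 1)
#3 |I1  (J2: bond 1 brought effort, rest push out)
#2 |R1  (J1 effort already set via bond 0)
#5 |R2  (J1: bond 0 brought effort, rest push out)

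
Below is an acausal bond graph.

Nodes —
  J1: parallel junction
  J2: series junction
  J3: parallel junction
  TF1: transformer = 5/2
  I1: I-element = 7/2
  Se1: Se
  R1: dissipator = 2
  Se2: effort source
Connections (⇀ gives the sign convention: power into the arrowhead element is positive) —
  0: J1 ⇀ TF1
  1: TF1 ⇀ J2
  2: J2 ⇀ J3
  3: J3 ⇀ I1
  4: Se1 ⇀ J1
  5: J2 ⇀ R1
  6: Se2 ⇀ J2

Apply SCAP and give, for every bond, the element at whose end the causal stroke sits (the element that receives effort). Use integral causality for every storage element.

#4 stroke at J1  (Se1 (Se) sets effort on bond)
#6 stroke at J2  (Se2 (Se) sets effort on bond)
#0 stroke at TF1  (J1 effort already set via bond 4)
#1 stroke at J2  (TF1: transformer flips bond 0)
#3 stroke at I1  (I1 integral (f out))
#2 stroke at J3  (J3: last free bond brings effort in)
#5 stroke at J2  (J2: bond 2 brought flow, rest push out)

β0 stroke→TF1
β1 stroke→J2
β2 stroke→J3
β3 stroke→I1
β4 stroke→J1
β5 stroke→J2
β6 stroke→J2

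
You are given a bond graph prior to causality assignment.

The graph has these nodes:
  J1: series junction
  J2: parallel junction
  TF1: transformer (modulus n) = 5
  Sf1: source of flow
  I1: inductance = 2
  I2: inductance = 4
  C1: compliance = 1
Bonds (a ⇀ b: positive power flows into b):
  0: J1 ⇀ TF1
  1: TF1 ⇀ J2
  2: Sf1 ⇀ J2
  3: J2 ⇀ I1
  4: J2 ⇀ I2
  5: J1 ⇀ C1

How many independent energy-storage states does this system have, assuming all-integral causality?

3  (C1, I1, I2 all integral)

b2 |Sf1  (Sf1 (Sf) sets flow on bond)
b3 |I1  (I1 outputs flow p/I1)
b4 |I2  (I2 outputs flow p/I2)
b1 |J2  (J2 needs exactly one e-in)
b0 |TF1  (TF1 one-in-one-out from 1)
b5 |J1  (J1: bond 0 brought flow, rest push out)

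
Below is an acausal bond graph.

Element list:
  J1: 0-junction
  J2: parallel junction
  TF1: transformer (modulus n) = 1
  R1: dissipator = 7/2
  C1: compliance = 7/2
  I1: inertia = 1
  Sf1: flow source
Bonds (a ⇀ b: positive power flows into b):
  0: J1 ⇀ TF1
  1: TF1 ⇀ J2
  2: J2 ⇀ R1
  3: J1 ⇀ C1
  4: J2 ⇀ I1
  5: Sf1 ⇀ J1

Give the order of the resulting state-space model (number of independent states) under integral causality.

bond 5 stroke→Sf1  (Sf1: flow source, stroke at near end)
bond 3 stroke→J1  (C1 integral (e out))
bond 0 stroke→TF1  (0-jn J1 has e-setter on 3)
bond 1 stroke→J2  (TF1 one-in-one-out from 0)
bond 2 stroke→R1  (common-e at J2 fixed by 1)
bond 4 stroke→I1  (J2: bond 1 brought effort, rest push out)

2  (C1, I1 all integral)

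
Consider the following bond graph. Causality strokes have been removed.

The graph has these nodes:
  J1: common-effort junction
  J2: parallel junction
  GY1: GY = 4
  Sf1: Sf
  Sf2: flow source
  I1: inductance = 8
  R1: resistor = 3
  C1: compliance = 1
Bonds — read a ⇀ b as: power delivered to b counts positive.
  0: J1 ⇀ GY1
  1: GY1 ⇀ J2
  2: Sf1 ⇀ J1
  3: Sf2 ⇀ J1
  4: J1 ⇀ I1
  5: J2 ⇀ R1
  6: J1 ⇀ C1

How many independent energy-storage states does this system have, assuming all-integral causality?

2  (C1, I1 all integral)

b2 stroke→Sf1  (source Sf1 imposes f)
b3 stroke→Sf2  (source Sf2 imposes f)
b4 stroke→I1  (prefer integral on I1)
b6 stroke→J1  (C1 outputs effort q/C1)
b0 stroke→GY1  (0-jn J1 has e-setter on 6)
b1 stroke→GY1  (GY1 both-in/both-out from 0)
b5 stroke→J2  (closing 0-jn rule on J2)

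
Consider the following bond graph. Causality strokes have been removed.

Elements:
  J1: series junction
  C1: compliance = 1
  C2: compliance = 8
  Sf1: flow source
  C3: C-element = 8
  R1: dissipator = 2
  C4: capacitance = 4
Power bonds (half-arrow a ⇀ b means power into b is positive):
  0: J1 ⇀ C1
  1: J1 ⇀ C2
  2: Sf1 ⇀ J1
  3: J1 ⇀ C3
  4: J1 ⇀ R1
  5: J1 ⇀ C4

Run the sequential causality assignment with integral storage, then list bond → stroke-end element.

#0 |J1
#1 |J1
#2 |Sf1
#3 |J1
#4 |J1
#5 |J1

β2 stroke→Sf1  (source Sf1 imposes f)
β0 stroke→J1  (1-jn J1 has f-setter on 2)
β1 stroke→J1  (J1 flow already set via bond 2)
β3 stroke→J1  (common-f at J1 fixed by 2)
β4 stroke→J1  (J1 flow already set via bond 2)
β5 stroke→J1  (common-f at J1 fixed by 2)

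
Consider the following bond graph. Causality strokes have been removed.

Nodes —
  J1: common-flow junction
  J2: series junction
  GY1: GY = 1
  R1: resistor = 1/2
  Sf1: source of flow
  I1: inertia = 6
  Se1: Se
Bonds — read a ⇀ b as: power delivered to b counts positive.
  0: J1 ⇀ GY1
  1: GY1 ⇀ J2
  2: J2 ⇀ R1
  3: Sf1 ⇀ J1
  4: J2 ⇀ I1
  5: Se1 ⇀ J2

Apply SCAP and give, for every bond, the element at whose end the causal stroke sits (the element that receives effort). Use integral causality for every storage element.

bond 3 →Sf1  (Sf1: flow source, stroke at near end)
bond 5 →J2  (source Se1 imposes e)
bond 0 →J1  (J1: bond 3 brought flow, rest push out)
bond 1 →J2  (through GY1, causality inverts; strokes same side of GY1)
bond 4 →I1  (I1: I, integral causality)
bond 2 →J2  (common-f at J2 fixed by 4)

b0 →J1
b1 →J2
b2 →J2
b3 →Sf1
b4 →I1
b5 →J2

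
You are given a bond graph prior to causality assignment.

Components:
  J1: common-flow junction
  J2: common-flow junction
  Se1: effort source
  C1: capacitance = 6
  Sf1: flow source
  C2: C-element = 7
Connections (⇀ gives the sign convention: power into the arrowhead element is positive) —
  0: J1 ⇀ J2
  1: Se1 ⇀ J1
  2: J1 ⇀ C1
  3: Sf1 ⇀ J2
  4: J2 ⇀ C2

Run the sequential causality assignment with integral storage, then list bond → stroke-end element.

β1 |J1  (Se1 fixes effort; stroke away)
β3 |Sf1  (Sf1 (Sf) sets flow on bond)
β0 |J2  (J2 flow already set via bond 3)
β4 |J2  (common-f at J2 fixed by 3)
β2 |J1  (J1: bond 0 brought flow, rest push out)

β0 stroke at J2
β1 stroke at J1
β2 stroke at J1
β3 stroke at Sf1
β4 stroke at J2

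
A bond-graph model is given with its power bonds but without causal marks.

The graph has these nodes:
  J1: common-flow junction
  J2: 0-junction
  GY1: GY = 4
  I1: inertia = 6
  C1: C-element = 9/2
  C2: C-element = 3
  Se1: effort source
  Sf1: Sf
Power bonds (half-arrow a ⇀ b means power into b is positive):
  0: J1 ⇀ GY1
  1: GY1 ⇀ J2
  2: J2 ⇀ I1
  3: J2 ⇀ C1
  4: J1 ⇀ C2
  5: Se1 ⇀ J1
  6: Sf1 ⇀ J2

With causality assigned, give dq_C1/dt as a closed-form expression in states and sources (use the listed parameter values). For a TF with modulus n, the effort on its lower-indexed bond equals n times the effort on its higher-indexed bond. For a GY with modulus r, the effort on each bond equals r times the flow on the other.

dq_C1/dt = E_Se1/4 + F_Sf1 - p_I1/6 - q_C2/12

β5 |J1  (source Se1 imposes e)
β6 |Sf1  (source Sf1 imposes f)
β2 |I1  (I1 integral (f out))
β3 |J2  (C1 outputs effort q/C1)
β1 |GY1  (0-jn J2 has e-setter on 3)
β0 |GY1  (GY1: gyrator matches bond 1)
β4 |J1  (1-jn J1 has f-setter on 0)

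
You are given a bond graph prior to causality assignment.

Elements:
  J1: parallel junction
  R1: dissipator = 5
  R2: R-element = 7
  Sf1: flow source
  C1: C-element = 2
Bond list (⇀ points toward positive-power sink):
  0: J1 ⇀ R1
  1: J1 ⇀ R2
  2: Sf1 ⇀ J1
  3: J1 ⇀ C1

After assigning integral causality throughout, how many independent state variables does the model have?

β2 stroke→Sf1  (source Sf1 imposes f)
β3 stroke→J1  (C1 integral (e out))
β0 stroke→R1  (J1: bond 3 brought effort, rest push out)
β1 stroke→R2  (0-jn J1 has e-setter on 3)

1  (C1 all integral)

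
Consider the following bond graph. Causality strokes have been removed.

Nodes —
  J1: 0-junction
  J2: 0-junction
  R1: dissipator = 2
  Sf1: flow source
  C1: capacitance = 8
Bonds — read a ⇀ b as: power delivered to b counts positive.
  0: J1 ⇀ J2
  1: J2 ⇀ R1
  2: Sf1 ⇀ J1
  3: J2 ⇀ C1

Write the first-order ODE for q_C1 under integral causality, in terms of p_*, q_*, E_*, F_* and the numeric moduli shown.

dq_C1/dt = F_Sf1 - q_C1/16

bond 2 →Sf1  (Sf1 fixes flow; stroke at Sf1)
bond 0 →J1  (J1 needs exactly one e-in)
bond 3 →J2  (prefer integral on C1)
bond 1 →R1  (J2 effort already set via bond 3)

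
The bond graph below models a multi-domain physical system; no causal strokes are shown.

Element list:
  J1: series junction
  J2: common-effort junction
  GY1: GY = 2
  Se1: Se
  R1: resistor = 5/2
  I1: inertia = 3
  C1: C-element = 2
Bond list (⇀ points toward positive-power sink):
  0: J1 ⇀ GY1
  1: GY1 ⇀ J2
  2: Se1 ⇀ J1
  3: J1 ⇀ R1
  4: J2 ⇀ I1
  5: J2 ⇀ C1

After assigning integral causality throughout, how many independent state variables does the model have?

2  (C1, I1 all integral)

β2 |J1  (Se1: effort source, stroke at far end)
β4 |I1  (I1 integral (f out))
β5 |J2  (C1 integral (e out))
β1 |GY1  (J2 effort already set via bond 5)
β0 |GY1  (GY GY1: same side as bond 1)
β3 |J1  (common-f at J1 fixed by 0)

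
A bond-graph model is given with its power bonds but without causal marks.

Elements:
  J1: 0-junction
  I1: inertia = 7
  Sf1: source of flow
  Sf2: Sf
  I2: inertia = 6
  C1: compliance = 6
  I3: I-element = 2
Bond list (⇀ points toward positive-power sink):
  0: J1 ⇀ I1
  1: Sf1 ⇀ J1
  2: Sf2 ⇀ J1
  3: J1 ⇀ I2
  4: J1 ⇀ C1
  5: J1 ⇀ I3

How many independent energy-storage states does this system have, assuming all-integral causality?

4  (C1, I1, I2, I3 all integral)

bond 1 →Sf1  (Sf1 (Sf) sets flow on bond)
bond 2 →Sf2  (Sf2 (Sf) sets flow on bond)
bond 0 →I1  (I1: I, integral causality)
bond 3 →I2  (I2 outputs flow p/I2)
bond 4 →J1  (C1 integral (e out))
bond 5 →I3  (0-jn J1 has e-setter on 4)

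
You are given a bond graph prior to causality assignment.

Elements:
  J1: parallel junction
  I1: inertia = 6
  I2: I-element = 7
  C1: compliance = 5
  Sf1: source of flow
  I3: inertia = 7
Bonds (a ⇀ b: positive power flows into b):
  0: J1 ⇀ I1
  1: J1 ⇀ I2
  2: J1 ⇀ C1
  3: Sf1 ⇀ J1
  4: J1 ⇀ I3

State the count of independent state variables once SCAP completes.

4  (C1, I1, I2, I3 all integral)

β3 stroke at Sf1  (Sf1 fixes flow; stroke at Sf1)
β0 stroke at I1  (I1: I, integral causality)
β1 stroke at I2  (I2: I, integral causality)
β2 stroke at J1  (prefer integral on C1)
β4 stroke at I3  (0-jn J1 has e-setter on 2)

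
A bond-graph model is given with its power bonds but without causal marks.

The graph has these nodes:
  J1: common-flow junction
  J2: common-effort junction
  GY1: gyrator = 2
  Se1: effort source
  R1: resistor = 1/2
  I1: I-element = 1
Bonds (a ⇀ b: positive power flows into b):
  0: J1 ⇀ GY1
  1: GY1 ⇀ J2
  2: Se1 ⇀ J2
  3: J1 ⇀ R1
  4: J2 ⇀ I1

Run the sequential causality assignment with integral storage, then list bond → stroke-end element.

#2 stroke at J2  (Se1 fixes effort; stroke away)
#1 stroke at GY1  (0-jn J2 has e-setter on 2)
#4 stroke at I1  (J2: bond 2 brought effort, rest push out)
#0 stroke at GY1  (GY1: gyrator matches bond 1)
#3 stroke at J1  (J1 flow already set via bond 0)

β0 |GY1
β1 |GY1
β2 |J2
β3 |J1
β4 |I1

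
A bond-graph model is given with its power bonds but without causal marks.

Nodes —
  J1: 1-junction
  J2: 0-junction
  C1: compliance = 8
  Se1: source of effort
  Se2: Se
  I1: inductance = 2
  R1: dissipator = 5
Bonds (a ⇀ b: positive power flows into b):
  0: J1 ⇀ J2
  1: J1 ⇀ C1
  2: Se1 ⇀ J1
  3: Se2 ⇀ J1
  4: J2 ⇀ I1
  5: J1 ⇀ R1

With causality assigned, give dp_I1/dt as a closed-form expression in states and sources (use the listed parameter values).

#2 |J1  (Se1: effort source, stroke at far end)
#3 |J1  (Se2: effort source, stroke at far end)
#1 |J1  (prefer integral on C1)
#4 |I1  (I1 outputs flow p/I1)
#0 |J2  (closing 0-jn rule on J2)
#5 |J1  (common-f at J1 fixed by 0)

dp_I1/dt = E_Se1 + E_Se2 - 5*p_I1/2 - q_C1/8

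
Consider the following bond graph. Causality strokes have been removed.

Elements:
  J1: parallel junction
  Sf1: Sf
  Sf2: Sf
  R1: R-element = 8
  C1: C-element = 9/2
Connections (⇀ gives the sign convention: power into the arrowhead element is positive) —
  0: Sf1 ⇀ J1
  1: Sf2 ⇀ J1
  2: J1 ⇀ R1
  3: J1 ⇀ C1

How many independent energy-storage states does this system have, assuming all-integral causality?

β0 stroke→Sf1  (source Sf1 imposes f)
β1 stroke→Sf2  (Sf2 fixes flow; stroke at Sf2)
β3 stroke→J1  (C1 integral (e out))
β2 stroke→R1  (J1 effort already set via bond 3)

1  (C1 all integral)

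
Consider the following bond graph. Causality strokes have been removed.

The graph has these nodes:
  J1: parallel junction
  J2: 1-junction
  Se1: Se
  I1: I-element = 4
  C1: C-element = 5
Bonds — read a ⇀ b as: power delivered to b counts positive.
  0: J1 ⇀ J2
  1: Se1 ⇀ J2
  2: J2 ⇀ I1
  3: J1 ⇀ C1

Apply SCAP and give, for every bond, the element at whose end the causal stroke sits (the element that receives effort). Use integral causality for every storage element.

β1 |J2  (Se1: effort source, stroke at far end)
β2 |I1  (prefer integral on I1)
β0 |J2  (J2 flow already set via bond 2)
β3 |J1  (J1 needs exactly one e-in)

#0 →J2
#1 →J2
#2 →I1
#3 →J1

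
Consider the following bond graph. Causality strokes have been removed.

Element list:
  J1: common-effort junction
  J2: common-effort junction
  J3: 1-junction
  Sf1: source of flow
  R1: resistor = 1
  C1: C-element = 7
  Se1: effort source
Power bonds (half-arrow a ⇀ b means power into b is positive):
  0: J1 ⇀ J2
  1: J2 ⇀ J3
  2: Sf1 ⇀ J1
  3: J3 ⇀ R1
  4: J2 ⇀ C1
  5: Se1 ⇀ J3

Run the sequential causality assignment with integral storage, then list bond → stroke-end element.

#0 stroke at J1
#1 stroke at J3
#2 stroke at Sf1
#3 stroke at R1
#4 stroke at J2
#5 stroke at J3

β2 |Sf1  (Sf1 (Sf) sets flow on bond)
β5 |J3  (Se1 (Se) sets effort on bond)
β0 |J1  (closing 0-jn rule on J1)
β4 |J2  (C1 integral (e out))
β1 |J3  (J2: bond 4 brought effort, rest push out)
β3 |R1  (closing 1-jn rule on J3)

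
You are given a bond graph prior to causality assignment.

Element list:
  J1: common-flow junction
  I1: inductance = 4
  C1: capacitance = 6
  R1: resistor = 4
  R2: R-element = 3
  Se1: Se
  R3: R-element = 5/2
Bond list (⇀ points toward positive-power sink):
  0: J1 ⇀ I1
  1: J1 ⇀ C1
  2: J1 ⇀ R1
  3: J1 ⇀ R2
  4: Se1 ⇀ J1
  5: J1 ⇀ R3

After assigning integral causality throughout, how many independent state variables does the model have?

2  (C1, I1 all integral)

bond 4 stroke→J1  (Se1 fixes effort; stroke away)
bond 0 stroke→I1  (I1 outputs flow p/I1)
bond 1 stroke→J1  (1-jn J1 has f-setter on 0)
bond 2 stroke→J1  (common-f at J1 fixed by 0)
bond 3 stroke→J1  (1-jn J1 has f-setter on 0)
bond 5 stroke→J1  (1-jn J1 has f-setter on 0)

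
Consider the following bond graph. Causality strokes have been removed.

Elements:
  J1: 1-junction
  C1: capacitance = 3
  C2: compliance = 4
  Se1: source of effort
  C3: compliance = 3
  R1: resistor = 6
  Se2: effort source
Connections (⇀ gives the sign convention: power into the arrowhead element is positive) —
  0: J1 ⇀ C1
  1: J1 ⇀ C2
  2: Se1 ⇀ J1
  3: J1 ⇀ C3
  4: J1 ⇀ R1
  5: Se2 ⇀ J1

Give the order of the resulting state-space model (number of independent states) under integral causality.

3  (C1, C2, C3 all integral)

b2 stroke at J1  (Se1 (Se) sets effort on bond)
b5 stroke at J1  (source Se2 imposes e)
b0 stroke at J1  (prefer integral on C1)
b1 stroke at J1  (prefer integral on C2)
b3 stroke at J1  (C3 integral (e out))
b4 stroke at R1  (J1: last free bond brings flow in)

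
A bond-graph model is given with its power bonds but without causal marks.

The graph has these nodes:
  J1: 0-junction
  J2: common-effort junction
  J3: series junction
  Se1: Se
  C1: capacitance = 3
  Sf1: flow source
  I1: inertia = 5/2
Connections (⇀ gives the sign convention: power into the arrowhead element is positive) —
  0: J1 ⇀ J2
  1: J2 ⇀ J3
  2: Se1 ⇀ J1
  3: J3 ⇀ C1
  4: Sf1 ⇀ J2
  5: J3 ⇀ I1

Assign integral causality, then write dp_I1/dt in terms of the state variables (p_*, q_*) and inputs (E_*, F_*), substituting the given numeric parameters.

dp_I1/dt = E_Se1 - q_C1/3

b2 stroke→J1  (Se1: effort source, stroke at far end)
b4 stroke→Sf1  (Sf1: flow source, stroke at near end)
b0 stroke→J2  (common-e at J1 fixed by 2)
b1 stroke→J3  (J2 effort already set via bond 0)
b3 stroke→J3  (C1 integral (e out))
b5 stroke→I1  (J3: last free bond brings flow in)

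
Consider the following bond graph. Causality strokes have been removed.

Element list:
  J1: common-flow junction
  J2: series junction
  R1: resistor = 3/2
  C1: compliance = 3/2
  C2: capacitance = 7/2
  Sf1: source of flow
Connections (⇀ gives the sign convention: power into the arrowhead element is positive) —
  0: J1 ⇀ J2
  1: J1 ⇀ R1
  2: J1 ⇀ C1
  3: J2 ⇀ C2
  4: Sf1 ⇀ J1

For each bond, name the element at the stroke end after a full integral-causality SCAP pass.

#0 stroke→J1
#1 stroke→J1
#2 stroke→J1
#3 stroke→J2
#4 stroke→Sf1

#4 →Sf1  (Sf1 fixes flow; stroke at Sf1)
#0 →J1  (common-f at J1 fixed by 4)
#1 →J1  (J1 flow already set via bond 4)
#2 →J1  (1-jn J1 has f-setter on 4)
#3 →J2  (J2 flow already set via bond 0)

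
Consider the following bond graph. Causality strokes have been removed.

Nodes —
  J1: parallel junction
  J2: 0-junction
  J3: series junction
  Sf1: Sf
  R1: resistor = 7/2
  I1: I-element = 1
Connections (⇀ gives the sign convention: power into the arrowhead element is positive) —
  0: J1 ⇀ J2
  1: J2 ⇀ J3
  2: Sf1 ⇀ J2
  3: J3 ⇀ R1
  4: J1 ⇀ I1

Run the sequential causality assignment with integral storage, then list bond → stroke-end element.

b0 stroke at J1
b1 stroke at J2
b2 stroke at Sf1
b3 stroke at J3
b4 stroke at I1

b2 stroke at Sf1  (Sf1 (Sf) sets flow on bond)
b4 stroke at I1  (I1 integral (f out))
b0 stroke at J1  (J1 needs exactly one e-in)
b1 stroke at J2  (J2: last free bond brings effort in)
b3 stroke at J3  (J3: bond 1 brought flow, rest push out)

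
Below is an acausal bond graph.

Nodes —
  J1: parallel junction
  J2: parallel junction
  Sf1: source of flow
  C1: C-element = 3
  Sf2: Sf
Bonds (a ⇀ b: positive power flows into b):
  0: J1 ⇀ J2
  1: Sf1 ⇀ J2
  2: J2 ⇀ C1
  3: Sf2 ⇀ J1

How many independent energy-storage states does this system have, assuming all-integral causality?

1  (C1 all integral)

β1 stroke→Sf1  (Sf1 (Sf) sets flow on bond)
β3 stroke→Sf2  (Sf2 (Sf) sets flow on bond)
β0 stroke→J1  (J1 needs exactly one e-in)
β2 stroke→J2  (J2: last free bond brings effort in)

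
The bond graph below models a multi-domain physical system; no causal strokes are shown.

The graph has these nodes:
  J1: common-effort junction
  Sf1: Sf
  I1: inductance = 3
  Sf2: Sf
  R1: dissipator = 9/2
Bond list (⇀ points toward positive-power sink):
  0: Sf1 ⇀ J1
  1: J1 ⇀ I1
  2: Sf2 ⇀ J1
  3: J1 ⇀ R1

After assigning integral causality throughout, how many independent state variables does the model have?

1  (I1 all integral)

β0 →Sf1  (Sf1 fixes flow; stroke at Sf1)
β2 →Sf2  (Sf2 (Sf) sets flow on bond)
β1 →I1  (prefer integral on I1)
β3 →J1  (closing 0-jn rule on J1)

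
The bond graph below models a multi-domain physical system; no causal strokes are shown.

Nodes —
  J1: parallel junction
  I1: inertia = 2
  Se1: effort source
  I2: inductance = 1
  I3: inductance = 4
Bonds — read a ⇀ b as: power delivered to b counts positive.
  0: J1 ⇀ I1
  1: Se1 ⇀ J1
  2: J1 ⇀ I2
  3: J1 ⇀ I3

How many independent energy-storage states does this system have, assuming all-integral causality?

#1 |J1  (Se1 fixes effort; stroke away)
#0 |I1  (0-jn J1 has e-setter on 1)
#2 |I2  (J1 effort already set via bond 1)
#3 |I3  (common-e at J1 fixed by 1)

3  (I1, I2, I3 all integral)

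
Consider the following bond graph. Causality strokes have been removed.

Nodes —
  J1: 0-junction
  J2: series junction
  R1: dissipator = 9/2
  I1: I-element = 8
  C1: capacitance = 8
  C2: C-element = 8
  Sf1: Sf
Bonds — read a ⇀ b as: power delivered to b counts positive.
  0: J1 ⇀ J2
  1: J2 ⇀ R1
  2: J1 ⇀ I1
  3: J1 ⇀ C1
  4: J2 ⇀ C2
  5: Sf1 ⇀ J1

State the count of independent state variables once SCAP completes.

#5 stroke at Sf1  (Sf1: flow source, stroke at near end)
#2 stroke at I1  (I1: I, integral causality)
#3 stroke at J1  (C1: C, integral causality)
#0 stroke at J2  (common-e at J1 fixed by 3)
#4 stroke at J2  (prefer integral on C2)
#1 stroke at R1  (J2: last free bond brings flow in)

3  (C1, C2, I1 all integral)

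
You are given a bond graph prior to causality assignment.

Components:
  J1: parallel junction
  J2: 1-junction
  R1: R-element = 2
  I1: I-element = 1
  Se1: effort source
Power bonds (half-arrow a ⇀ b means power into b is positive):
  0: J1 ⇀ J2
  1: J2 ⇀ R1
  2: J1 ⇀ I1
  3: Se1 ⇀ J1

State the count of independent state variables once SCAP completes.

1  (I1 all integral)

b3 stroke→J1  (Se1: effort source, stroke at far end)
b0 stroke→J2  (J1 effort already set via bond 3)
b2 stroke→I1  (0-jn J1 has e-setter on 3)
b1 stroke→R1  (only one flow-in slot at J2)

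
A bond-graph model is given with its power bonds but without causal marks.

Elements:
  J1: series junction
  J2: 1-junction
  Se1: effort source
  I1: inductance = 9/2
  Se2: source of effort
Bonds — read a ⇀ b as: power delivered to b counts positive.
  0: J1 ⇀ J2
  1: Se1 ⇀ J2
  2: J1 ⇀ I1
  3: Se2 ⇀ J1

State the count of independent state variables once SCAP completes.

1  (I1 all integral)

β1 →J2  (Se1: effort source, stroke at far end)
β3 →J1  (Se2 (Se) sets effort on bond)
β0 →J1  (closing 1-jn rule on J2)
β2 →I1  (J1: last free bond brings flow in)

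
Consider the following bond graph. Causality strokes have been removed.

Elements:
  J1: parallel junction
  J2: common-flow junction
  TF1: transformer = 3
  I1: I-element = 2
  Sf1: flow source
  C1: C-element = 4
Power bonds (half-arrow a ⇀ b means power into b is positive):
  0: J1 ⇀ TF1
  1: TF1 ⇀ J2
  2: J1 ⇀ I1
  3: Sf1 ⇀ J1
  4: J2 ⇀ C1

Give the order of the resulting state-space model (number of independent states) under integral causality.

bond 3 →Sf1  (Sf1: flow source, stroke at near end)
bond 2 →I1  (I1: I, integral causality)
bond 0 →J1  (J1: last free bond brings effort in)
bond 1 →TF1  (TF TF1: opposite of bond 0)
bond 4 →J2  (1-jn J2 has f-setter on 1)

2  (C1, I1 all integral)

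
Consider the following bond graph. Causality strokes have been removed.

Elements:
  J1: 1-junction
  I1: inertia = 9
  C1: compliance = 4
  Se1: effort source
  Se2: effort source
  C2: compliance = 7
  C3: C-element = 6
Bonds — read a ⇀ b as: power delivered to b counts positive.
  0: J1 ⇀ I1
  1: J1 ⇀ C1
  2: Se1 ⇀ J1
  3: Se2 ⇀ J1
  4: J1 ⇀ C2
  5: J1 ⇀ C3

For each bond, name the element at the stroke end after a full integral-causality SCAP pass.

b0 →I1
b1 →J1
b2 →J1
b3 →J1
b4 →J1
b5 →J1

#2 stroke→J1  (Se1 fixes effort; stroke away)
#3 stroke→J1  (source Se2 imposes e)
#0 stroke→I1  (I1: I, integral causality)
#1 stroke→J1  (J1 flow already set via bond 0)
#4 stroke→J1  (J1: bond 0 brought flow, rest push out)
#5 stroke→J1  (J1 flow already set via bond 0)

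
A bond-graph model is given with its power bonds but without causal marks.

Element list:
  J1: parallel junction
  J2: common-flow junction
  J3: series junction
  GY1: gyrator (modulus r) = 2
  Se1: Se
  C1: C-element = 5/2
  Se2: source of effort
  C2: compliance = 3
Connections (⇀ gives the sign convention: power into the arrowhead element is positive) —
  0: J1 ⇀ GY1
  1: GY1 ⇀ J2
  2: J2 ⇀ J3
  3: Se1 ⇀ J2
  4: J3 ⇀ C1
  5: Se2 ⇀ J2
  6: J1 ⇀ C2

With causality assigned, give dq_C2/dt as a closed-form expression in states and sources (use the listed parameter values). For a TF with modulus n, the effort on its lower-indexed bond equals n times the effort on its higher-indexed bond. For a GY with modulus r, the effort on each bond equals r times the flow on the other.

dq_C2/dt = E_Se1/2 + E_Se2/2 - q_C1/5

b3 stroke at J2  (Se1 (Se) sets effort on bond)
b5 stroke at J2  (source Se2 imposes e)
b4 stroke at J3  (C1: C, integral causality)
b2 stroke at J2  (only one flow-in slot at J3)
b1 stroke at GY1  (only one flow-in slot at J2)
b0 stroke at GY1  (GY GY1: same side as bond 1)
b6 stroke at J1  (J1 needs exactly one e-in)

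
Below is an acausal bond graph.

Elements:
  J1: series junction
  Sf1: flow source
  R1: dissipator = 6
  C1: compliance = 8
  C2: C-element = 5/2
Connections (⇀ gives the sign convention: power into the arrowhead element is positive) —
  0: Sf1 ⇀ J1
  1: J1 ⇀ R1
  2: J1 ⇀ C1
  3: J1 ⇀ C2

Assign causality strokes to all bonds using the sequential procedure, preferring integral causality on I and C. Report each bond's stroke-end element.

β0 |Sf1
β1 |J1
β2 |J1
β3 |J1

b0 stroke at Sf1  (Sf1 fixes flow; stroke at Sf1)
b1 stroke at J1  (J1 flow already set via bond 0)
b2 stroke at J1  (J1 flow already set via bond 0)
b3 stroke at J1  (J1: bond 0 brought flow, rest push out)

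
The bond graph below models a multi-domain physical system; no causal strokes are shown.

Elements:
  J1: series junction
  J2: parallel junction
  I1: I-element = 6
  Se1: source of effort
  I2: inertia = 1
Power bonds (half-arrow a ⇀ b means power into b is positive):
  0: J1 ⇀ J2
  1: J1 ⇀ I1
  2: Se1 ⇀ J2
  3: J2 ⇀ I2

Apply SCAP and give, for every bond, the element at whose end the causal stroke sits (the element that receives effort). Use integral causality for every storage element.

b2 →J2  (Se1 (Se) sets effort on bond)
b0 →J1  (J2 effort already set via bond 2)
b3 →I2  (J2: bond 2 brought effort, rest push out)
b1 →I1  (J1 needs exactly one f-in)

b0 |J1
b1 |I1
b2 |J2
b3 |I2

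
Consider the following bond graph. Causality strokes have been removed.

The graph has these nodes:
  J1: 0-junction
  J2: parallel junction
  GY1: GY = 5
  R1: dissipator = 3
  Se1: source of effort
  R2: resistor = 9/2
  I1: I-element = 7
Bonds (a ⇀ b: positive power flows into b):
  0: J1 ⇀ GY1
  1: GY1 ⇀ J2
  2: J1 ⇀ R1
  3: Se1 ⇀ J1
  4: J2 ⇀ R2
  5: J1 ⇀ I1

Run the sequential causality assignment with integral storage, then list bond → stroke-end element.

bond 0 stroke→GY1
bond 1 stroke→GY1
bond 2 stroke→R1
bond 3 stroke→J1
bond 4 stroke→J2
bond 5 stroke→I1

b3 stroke at J1  (Se1 (Se) sets effort on bond)
b0 stroke at GY1  (J1 effort already set via bond 3)
b2 stroke at R1  (J1: bond 3 brought effort, rest push out)
b5 stroke at I1  (0-jn J1 has e-setter on 3)
b1 stroke at GY1  (GY1: gyrator matches bond 0)
b4 stroke at J2  (only one effort-in slot at J2)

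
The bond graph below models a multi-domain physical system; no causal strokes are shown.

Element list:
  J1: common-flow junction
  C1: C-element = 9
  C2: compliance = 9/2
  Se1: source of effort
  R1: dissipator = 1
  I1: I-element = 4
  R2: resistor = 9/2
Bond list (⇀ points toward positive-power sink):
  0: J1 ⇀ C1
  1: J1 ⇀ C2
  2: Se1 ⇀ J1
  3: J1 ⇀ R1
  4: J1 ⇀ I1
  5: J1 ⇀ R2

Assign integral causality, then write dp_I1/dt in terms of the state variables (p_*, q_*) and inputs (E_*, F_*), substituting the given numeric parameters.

dp_I1/dt = E_Se1 - 11*p_I1/8 - q_C1/9 - 2*q_C2/9

#2 stroke at J1  (Se1: effort source, stroke at far end)
#0 stroke at J1  (C1 integral (e out))
#1 stroke at J1  (prefer integral on C2)
#4 stroke at I1  (I1 outputs flow p/I1)
#3 stroke at J1  (J1 flow already set via bond 4)
#5 stroke at J1  (J1 flow already set via bond 4)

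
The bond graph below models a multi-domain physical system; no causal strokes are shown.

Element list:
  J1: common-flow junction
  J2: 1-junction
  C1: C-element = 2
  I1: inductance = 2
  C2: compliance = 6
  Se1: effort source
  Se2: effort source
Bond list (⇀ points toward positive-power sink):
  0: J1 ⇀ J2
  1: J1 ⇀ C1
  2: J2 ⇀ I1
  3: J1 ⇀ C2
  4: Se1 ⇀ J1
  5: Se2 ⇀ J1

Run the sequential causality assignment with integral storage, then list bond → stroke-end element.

b0 |J2
b1 |J1
b2 |I1
b3 |J1
b4 |J1
b5 |J1

b4 stroke at J1  (Se1 (Se) sets effort on bond)
b5 stroke at J1  (Se2 fixes effort; stroke away)
b1 stroke at J1  (C1: C, integral causality)
b2 stroke at I1  (I1: I, integral causality)
b0 stroke at J2  (1-jn J2 has f-setter on 2)
b3 stroke at J1  (common-f at J1 fixed by 0)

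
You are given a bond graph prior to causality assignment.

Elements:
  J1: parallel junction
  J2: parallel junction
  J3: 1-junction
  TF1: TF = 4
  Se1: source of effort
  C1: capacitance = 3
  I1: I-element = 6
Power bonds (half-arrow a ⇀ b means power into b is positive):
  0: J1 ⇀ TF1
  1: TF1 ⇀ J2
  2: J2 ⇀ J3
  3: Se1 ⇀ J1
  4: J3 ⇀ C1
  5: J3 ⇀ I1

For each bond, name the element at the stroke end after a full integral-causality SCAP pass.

β3 →J1  (Se1 fixes effort; stroke away)
β0 →TF1  (0-jn J1 has e-setter on 3)
β1 →J2  (TF1 one-in-one-out from 0)
β2 →J3  (common-e at J2 fixed by 1)
β4 →J3  (C1 outputs effort q/C1)
β5 →I1  (J3 needs exactly one f-in)

#0 stroke→TF1
#1 stroke→J2
#2 stroke→J3
#3 stroke→J1
#4 stroke→J3
#5 stroke→I1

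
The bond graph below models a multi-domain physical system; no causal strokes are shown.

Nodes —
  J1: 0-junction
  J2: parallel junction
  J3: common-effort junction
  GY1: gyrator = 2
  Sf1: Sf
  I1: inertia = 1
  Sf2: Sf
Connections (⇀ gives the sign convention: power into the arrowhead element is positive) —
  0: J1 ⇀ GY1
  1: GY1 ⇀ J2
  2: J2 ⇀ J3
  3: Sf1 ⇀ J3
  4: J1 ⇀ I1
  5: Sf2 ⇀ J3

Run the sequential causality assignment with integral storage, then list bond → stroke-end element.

#0 |J1
#1 |J2
#2 |J3
#3 |Sf1
#4 |I1
#5 |Sf2

b3 →Sf1  (Sf1 (Sf) sets flow on bond)
b5 →Sf2  (source Sf2 imposes f)
b2 →J3  (J3: last free bond brings effort in)
b1 →J2  (J2: last free bond brings effort in)
b0 →J1  (through GY1, causality inverts; strokes same side of GY1)
b4 →I1  (J1 effort already set via bond 0)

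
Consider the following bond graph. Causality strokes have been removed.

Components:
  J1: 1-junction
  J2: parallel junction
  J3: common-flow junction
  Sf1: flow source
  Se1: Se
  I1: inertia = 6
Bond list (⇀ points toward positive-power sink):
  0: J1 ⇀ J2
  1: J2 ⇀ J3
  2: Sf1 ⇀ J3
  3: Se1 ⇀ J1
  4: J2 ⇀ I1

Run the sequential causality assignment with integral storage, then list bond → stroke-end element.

#2 →Sf1  (source Sf1 imposes f)
#3 →J1  (Se1 (Se) sets effort on bond)
#0 →J2  (closing 1-jn rule on J1)
#1 →J3  (J2 effort already set via bond 0)
#4 →I1  (common-e at J2 fixed by 0)

bond 0 →J2
bond 1 →J3
bond 2 →Sf1
bond 3 →J1
bond 4 →I1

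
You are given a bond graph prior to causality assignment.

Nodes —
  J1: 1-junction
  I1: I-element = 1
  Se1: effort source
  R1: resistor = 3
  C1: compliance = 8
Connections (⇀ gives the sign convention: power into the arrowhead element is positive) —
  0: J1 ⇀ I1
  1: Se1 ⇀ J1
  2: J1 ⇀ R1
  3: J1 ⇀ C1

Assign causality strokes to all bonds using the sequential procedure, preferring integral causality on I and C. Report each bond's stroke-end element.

bond 1 stroke→J1  (Se1 (Se) sets effort on bond)
bond 0 stroke→I1  (prefer integral on I1)
bond 2 stroke→J1  (J1 flow already set via bond 0)
bond 3 stroke→J1  (J1 flow already set via bond 0)

#0 stroke→I1
#1 stroke→J1
#2 stroke→J1
#3 stroke→J1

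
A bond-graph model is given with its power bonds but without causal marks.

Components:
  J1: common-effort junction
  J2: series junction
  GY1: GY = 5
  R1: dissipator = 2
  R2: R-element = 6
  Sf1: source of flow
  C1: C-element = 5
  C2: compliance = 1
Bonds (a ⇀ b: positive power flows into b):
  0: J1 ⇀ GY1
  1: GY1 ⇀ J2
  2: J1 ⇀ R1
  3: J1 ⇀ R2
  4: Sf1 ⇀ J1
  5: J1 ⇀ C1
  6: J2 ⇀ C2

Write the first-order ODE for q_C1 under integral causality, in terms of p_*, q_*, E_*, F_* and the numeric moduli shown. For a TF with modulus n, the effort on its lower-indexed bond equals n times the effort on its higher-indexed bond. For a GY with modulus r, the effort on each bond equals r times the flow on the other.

β4 stroke→Sf1  (Sf1: flow source, stroke at near end)
β5 stroke→J1  (prefer integral on C1)
β0 stroke→GY1  (J1 effort already set via bond 5)
β2 stroke→R1  (J1 effort already set via bond 5)
β3 stroke→R2  (0-jn J1 has e-setter on 5)
β1 stroke→GY1  (GY1: gyrator matches bond 0)
β6 stroke→J2  (J2 flow already set via bond 1)

dq_C1/dt = F_Sf1 - 2*q_C1/15 - q_C2/5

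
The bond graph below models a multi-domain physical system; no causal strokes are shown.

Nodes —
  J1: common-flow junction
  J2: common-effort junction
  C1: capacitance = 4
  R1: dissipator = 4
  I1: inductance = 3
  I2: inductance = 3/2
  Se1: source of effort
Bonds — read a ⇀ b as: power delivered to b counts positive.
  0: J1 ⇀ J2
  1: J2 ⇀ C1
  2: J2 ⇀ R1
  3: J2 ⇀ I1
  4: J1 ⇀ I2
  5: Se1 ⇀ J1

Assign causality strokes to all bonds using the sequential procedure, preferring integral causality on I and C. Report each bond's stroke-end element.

β5 stroke→J1  (Se1 fixes effort; stroke away)
β1 stroke→J2  (prefer integral on C1)
β0 stroke→J1  (J2: bond 1 brought effort, rest push out)
β2 stroke→R1  (common-e at J2 fixed by 1)
β3 stroke→I1  (J2 effort already set via bond 1)
β4 stroke→I2  (J1 needs exactly one f-in)

β0 stroke at J1
β1 stroke at J2
β2 stroke at R1
β3 stroke at I1
β4 stroke at I2
β5 stroke at J1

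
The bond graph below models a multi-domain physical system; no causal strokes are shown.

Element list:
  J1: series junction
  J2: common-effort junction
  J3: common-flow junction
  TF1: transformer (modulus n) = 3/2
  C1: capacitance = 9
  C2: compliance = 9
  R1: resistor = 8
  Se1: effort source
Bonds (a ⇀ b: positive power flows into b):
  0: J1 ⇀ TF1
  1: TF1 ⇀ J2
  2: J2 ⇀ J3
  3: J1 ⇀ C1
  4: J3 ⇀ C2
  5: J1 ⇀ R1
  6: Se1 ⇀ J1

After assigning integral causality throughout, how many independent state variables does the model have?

b6 stroke at J1  (Se1 fixes effort; stroke away)
b3 stroke at J1  (C1 integral (e out))
b4 stroke at J3  (prefer integral on C2)
b2 stroke at J2  (only one flow-in slot at J3)
b1 stroke at TF1  (0-jn J2 has e-setter on 2)
b0 stroke at J1  (TF1: transformer flips bond 1)
b5 stroke at R1  (closing 1-jn rule on J1)

2  (C1, C2 all integral)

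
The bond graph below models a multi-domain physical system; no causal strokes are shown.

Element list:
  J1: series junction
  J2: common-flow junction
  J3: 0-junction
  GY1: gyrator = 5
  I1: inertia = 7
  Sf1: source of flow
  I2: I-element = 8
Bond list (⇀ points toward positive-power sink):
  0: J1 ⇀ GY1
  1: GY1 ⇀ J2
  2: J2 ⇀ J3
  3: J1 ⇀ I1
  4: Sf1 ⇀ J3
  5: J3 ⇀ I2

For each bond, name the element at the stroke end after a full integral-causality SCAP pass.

#0 stroke at J1
#1 stroke at J2
#2 stroke at J3
#3 stroke at I1
#4 stroke at Sf1
#5 stroke at I2

bond 4 →Sf1  (Sf1: flow source, stroke at near end)
bond 3 →I1  (I1: I, integral causality)
bond 0 →J1  (J1 flow already set via bond 3)
bond 1 →J2  (GY GY1: same side as bond 0)
bond 2 →J3  (closing 1-jn rule on J2)
bond 5 →I2  (J3 effort already set via bond 2)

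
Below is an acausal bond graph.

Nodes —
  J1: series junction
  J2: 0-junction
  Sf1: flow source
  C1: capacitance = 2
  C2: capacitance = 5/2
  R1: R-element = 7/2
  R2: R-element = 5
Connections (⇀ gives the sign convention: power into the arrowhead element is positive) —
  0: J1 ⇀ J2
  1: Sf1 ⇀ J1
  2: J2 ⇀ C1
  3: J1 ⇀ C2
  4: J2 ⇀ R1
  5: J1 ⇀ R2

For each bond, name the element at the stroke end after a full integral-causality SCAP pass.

β1 →Sf1  (Sf1: flow source, stroke at near end)
β0 →J1  (common-f at J1 fixed by 1)
β3 →J1  (1-jn J1 has f-setter on 1)
β5 →J1  (J1 flow already set via bond 1)
β2 →J2  (C1 integral (e out))
β4 →R1  (J2 effort already set via bond 2)

bond 0 →J1
bond 1 →Sf1
bond 2 →J2
bond 3 →J1
bond 4 →R1
bond 5 →J1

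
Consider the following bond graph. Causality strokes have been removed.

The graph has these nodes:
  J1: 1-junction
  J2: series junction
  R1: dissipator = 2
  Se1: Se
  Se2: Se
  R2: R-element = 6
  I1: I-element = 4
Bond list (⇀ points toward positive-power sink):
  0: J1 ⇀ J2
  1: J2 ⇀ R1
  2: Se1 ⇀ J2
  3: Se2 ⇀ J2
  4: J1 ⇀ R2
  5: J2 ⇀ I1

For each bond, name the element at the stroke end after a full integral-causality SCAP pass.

b0 stroke→J2
b1 stroke→J2
b2 stroke→J2
b3 stroke→J2
b4 stroke→J1
b5 stroke→I1

bond 2 stroke→J2  (source Se1 imposes e)
bond 3 stroke→J2  (Se2 fixes effort; stroke away)
bond 5 stroke→I1  (I1 outputs flow p/I1)
bond 0 stroke→J2  (common-f at J2 fixed by 5)
bond 1 stroke→J2  (common-f at J2 fixed by 5)
bond 4 stroke→J1  (J1 flow already set via bond 0)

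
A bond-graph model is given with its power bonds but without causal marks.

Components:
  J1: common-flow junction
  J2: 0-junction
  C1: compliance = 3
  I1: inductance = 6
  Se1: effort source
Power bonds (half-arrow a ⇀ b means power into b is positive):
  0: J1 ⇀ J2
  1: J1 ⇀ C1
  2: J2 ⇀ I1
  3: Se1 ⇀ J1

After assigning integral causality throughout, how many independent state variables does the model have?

β3 stroke at J1  (Se1: effort source, stroke at far end)
β1 stroke at J1  (C1 outputs effort q/C1)
β0 stroke at J2  (J1 needs exactly one f-in)
β2 stroke at I1  (0-jn J2 has e-setter on 0)

2  (C1, I1 all integral)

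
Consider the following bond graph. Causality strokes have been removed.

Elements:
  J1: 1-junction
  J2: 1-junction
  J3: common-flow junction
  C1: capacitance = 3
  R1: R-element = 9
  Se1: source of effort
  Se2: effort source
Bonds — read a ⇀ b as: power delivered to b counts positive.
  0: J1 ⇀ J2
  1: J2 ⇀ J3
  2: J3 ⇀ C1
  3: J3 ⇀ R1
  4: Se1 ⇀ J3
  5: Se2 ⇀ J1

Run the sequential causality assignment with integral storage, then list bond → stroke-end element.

#4 stroke at J3  (Se1: effort source, stroke at far end)
#5 stroke at J1  (Se2: effort source, stroke at far end)
#0 stroke at J2  (closing 1-jn rule on J1)
#1 stroke at J3  (J2 needs exactly one f-in)
#2 stroke at J3  (prefer integral on C1)
#3 stroke at R1  (only one flow-in slot at J3)

#0 →J2
#1 →J3
#2 →J3
#3 →R1
#4 →J3
#5 →J1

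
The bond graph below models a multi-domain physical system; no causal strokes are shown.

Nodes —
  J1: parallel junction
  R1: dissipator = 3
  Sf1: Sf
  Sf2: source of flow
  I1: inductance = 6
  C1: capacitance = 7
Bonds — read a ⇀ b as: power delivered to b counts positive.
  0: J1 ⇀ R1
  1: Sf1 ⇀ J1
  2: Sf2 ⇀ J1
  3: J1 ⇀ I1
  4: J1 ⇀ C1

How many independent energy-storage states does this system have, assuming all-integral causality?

b1 →Sf1  (Sf1 (Sf) sets flow on bond)
b2 →Sf2  (Sf2 (Sf) sets flow on bond)
b3 →I1  (prefer integral on I1)
b4 →J1  (C1 integral (e out))
b0 →R1  (J1 effort already set via bond 4)

2  (C1, I1 all integral)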